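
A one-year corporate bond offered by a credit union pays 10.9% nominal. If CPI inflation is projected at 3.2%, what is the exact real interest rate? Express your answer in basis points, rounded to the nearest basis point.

746 basis points

By the Fisher relation, 1 + r = (1 + i)/(1 + π).
1 + r = 1.10900 / 1.03200 = 1.074612
r = 1.074612 − 1 = 7.4612%, i.e. 746 basis points.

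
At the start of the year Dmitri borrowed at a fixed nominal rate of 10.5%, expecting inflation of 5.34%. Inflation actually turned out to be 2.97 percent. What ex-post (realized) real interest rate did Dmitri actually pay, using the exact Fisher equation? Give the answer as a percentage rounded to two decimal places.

Ex-post: (1 + 0.1050)/(1 + 0.0297) − 1 = 7.3128%
So the realized real rate is 7.31%.

7.31%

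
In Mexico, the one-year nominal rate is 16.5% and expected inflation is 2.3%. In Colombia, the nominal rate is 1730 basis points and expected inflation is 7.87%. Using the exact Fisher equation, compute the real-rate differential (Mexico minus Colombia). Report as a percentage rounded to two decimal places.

Mexico: (1 + 0.1650)/(1 + 0.0230) − 1 = 13.8807%
Colombia: (1 + 0.1730)/(1 + 0.0787) − 1 = 8.7420%
Differential = 13.8807% − 8.7420% = 5.1387% → 5.14%.

5.14%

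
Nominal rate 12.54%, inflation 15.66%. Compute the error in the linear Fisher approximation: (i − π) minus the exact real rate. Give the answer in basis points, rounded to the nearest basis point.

Approximate: r ≈ 12.540% − 15.660% = -3.1200%
Exact: (1 + 0.1254)/(1 + 0.1566) − 1 = -2.6976%
Error = -3.1200% − (-2.6976%) = -0.4224% → -42 basis points.

-42 basis points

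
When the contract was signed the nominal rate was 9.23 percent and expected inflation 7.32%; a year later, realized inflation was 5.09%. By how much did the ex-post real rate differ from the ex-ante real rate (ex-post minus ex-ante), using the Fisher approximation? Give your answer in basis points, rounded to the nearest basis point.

223 basis points

Ex-ante: 9.23% − 7.32% = 1.910%
Ex-post: 9.23% − 5.09% = 4.140%
Difference (ex-post − ex-ante) = 2.2300% → 223 basis points.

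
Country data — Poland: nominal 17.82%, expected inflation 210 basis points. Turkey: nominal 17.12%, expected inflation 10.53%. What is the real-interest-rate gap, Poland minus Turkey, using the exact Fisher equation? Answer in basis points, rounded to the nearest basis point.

Poland: (1 + 0.1782)/(1 + 0.0210) − 1 = 15.3967%
Turkey: (1 + 0.1712)/(1 + 0.1053) − 1 = 5.9622%
Differential = 15.3967% − 5.9622% = 9.4345% → 943 basis points.

943 basis points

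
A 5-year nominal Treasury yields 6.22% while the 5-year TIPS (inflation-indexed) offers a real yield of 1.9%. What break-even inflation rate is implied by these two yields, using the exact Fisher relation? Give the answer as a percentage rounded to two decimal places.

4.24%

(1 + π) = (1 + i)/(1 + r) = 1.06220 / 1.01900 = 1.042395
Break-even inflation = 1.042395 − 1 → 4.24%.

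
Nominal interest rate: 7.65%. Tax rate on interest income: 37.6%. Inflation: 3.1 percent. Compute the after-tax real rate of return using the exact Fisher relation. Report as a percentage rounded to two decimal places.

1.62%

After-tax nominal return = 7.65% × (1 − 0.376) = 4.7736%.
1 + r = 1.047736 / 1.03100 = 1.016233
After-tax real rate = 1.016233 − 1 → 1.62%.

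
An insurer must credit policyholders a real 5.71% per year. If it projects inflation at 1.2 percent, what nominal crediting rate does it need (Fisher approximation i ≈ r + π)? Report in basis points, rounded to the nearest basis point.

691 basis points

i ≈ r + π = 5.71% + 1.2% = 691 basis points.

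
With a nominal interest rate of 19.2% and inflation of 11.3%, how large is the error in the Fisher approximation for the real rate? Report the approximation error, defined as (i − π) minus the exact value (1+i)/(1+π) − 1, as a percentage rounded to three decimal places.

Approximate: r ≈ 19.200% − 11.300% = 7.9000%
Exact: (1 + 0.1920)/(1 + 0.1130) − 1 = 7.0979%
Error = 7.9000% − 7.0979% = 0.8021% → 0.802%.

0.802%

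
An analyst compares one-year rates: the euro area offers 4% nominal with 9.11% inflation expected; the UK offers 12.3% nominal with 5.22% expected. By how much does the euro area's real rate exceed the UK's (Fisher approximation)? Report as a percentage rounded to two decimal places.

-12.19%

The euro area: 4% − 9.11% = -5.110%
The UK: 12.3% − 5.22% = 7.080%
Differential = -12.190% → -12.19%.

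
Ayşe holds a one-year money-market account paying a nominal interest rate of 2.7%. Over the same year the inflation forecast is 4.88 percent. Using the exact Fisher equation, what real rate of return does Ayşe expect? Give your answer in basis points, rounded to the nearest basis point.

-208 basis points

1 + r = 1.02700 / 1.04880 = 0.979214
r = 0.979214 − 1 = -2.0786%, i.e. -208 basis points.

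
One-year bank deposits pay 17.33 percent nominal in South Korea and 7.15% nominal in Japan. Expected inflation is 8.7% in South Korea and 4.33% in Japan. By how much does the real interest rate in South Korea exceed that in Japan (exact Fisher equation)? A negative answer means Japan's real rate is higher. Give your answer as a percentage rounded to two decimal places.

South Korea: (1 + 0.1733)/(1 + 0.0870) − 1 = 7.9393%
Japan: (1 + 0.0715)/(1 + 0.0433) − 1 = 2.7030%
Differential = 7.9393% − 2.7030% = 5.2363% → 5.24%.

5.24%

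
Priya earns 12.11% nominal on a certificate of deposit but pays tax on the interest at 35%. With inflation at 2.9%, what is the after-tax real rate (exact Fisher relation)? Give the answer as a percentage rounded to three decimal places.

After-tax nominal return = 12.11% × (1 − 0.35) = 7.8715%.
1 + r = 1.078715 / 1.02900 = 1.048314
After-tax real rate = 1.048314 − 1 → 4.831%.

4.831%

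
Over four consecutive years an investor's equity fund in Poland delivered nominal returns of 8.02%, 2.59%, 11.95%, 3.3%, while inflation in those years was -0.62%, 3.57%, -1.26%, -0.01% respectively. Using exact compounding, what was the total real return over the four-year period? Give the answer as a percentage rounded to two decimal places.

Nominal growth factor = 1.0802 × 1.0259 × 1.1195 × 1.0330 = 1.281544
Price-level growth factor = 0.9938 × 1.0357 × 0.9874 × 0.9999 = 1.016208
Real growth factor = 1.281544 / 1.016208 = 1.261104
Total real return = 1.261104 − 1 → 26.11%.

26.11%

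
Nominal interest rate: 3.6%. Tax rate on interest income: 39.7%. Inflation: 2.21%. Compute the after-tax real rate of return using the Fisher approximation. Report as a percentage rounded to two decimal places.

After-tax nominal return = 3.6% × (1 − 0.397) = 2.1708%.
r ≈ 2.1708% − 2.21% → -0.04%.

-0.04%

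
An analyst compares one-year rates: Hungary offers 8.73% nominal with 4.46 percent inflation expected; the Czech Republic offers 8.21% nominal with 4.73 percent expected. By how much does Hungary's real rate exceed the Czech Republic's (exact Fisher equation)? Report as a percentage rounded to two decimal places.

0.76%

Hungary: (1 + 0.0873)/(1 + 0.0446) − 1 = 4.0877%
The Czech Republic: (1 + 0.0821)/(1 + 0.0473) − 1 = 3.3228%
Differential = 4.0877% − 3.3228% = 0.7649% → 0.76%.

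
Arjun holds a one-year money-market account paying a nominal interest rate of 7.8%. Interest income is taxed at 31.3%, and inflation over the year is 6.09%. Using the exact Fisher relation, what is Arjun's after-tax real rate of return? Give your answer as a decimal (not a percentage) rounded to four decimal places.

-0.0069

After-tax nominal return = 7.8% × (1 − 0.313) = 5.3586%.
1 + r = 1.053586 / 1.06090 = 0.993106
After-tax real rate = 0.993106 − 1 → -0.0069.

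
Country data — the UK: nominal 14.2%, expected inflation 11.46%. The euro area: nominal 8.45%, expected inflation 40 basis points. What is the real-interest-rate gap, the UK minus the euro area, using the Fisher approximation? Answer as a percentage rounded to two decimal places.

The UK: 14.2% − 11.46% = 2.740%
The euro area: 8.45% − 0.4% = 8.050%
Differential = -5.310% → -5.31%.

-5.31%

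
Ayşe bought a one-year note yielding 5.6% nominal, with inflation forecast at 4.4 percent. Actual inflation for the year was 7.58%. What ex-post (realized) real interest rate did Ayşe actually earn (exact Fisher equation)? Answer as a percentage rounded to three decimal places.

-1.840%

Ex-post: (1 + 0.0560)/(1 + 0.0758) − 1 = -1.84049%
So the realized real rate is -1.840%.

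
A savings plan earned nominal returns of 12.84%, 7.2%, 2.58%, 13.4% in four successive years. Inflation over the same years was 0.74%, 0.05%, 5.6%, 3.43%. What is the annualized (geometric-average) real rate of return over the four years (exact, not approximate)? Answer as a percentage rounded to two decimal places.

Compound the nominal returns: 1.1284 × 1.0720 × 1.0258 × 1.1340 = 1.40712802.
Compound inflation: 1.0074 × 1.0005 × 1.0560 × 1.0343 = 1.10085339.
Deflate: 1.40712802 / 1.10085339 = 1.27821565.
Annualized real rate = 1.27821565^(1/4) − 1 = 6.3288% → 6.33%.

6.33%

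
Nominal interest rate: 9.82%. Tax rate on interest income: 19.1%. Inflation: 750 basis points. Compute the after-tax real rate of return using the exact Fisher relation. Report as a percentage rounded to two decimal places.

After-tax nominal return = 9.82% × (1 − 0.191) = 7.94438%.
1 + r = 1.0794438 / 1.07500 = 1.004134
After-tax real rate = 1.004134 − 1 → 0.41%.

0.41%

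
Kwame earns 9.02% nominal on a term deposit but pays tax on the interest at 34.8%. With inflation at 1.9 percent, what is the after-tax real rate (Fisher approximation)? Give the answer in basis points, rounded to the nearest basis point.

After-tax nominal return = 9.02% × (1 − 0.348) = 5.88104%.
r ≈ 5.88104% − 1.9% → 398 basis points.

398 basis points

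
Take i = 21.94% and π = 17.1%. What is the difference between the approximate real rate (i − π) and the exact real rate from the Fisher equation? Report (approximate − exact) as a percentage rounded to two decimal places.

Approximate: r ≈ 21.940% − 17.100% = 4.8400%
Exact: (1 + 0.2194)/(1 + 0.1710) − 1 = 4.1332%
Error = 4.8400% − 4.1332% = 0.7068% → 0.71%.

0.71%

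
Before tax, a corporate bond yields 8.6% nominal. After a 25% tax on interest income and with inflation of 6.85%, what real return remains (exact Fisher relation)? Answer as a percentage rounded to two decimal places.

-0.37%

After-tax nominal return = 8.6% × (1 − 0.25) = 6.4500%.
1 + r = 1.06450 / 1.06850 = 0.996256
After-tax real rate = 0.996256 − 1 → -0.37%.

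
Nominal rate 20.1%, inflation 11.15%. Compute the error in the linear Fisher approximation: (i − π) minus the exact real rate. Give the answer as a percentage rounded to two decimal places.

0.90%

Approximate: r ≈ 20.100% − 11.150% = 8.9500%
Exact: (1 + 0.2010)/(1 + 0.1115) − 1 = 8.0522%
Error = 8.9500% − 8.0522% = 0.8978% → 0.90%.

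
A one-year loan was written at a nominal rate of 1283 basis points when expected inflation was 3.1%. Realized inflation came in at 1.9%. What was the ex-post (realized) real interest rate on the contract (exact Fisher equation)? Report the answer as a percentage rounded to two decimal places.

10.73%

Ex-post: (1 + 0.1283)/(1 + 0.0190) − 1 = 10.7262%
So the realized real rate is 10.73%.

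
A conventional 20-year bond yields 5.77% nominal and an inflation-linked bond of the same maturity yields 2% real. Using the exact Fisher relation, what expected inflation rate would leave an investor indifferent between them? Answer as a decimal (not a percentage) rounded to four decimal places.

(1 + π) = (1 + i)/(1 + r) = 1.05770 / 1.02000 = 1.036961
Break-even inflation = 1.036961 − 1 → 0.0370.

0.0370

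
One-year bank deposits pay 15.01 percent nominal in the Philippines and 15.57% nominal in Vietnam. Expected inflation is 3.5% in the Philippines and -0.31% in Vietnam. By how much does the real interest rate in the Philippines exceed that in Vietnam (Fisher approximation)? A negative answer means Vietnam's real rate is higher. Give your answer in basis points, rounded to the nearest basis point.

-437 basis points

The Philippines: 15.01% − 3.5% = 11.510%
Vietnam: 15.57% − (-0.31%) = 15.880%
Differential = -4.370% → -437 basis points.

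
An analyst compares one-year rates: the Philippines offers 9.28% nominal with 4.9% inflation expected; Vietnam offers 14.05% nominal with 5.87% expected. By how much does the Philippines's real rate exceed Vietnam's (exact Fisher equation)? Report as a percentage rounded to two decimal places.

The Philippines: (1 + 0.0928)/(1 + 0.0490) − 1 = 4.1754%
Vietnam: (1 + 0.1405)/(1 + 0.0587) − 1 = 7.7265%
Differential = 4.1754% − 7.7265% = -3.5511% → -3.55%.

-3.55%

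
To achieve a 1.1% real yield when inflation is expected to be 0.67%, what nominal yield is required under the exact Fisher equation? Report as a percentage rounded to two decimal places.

1.78%

(1 + i) = (1 + r)(1 + π) = 1.01100 × 1.00670 = 1.0177737
i = 1.0177737 − 1, so the required nominal rate is 1.78%.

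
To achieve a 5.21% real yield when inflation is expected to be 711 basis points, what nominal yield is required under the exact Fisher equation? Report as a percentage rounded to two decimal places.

12.69%

(1 + i) = (1 + r)(1 + π) = 1.05210 × 1.07110 = 1.12690431
i = 1.12690431 − 1, so the required nominal rate is 12.69%.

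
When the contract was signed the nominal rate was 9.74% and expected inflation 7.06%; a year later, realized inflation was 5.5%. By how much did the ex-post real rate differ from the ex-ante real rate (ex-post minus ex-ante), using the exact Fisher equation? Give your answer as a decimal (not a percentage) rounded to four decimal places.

Ex-ante: (1 + 0.0974)/(1 + 0.0706) − 1 = 2.5033%
Ex-post: (1 + 0.0974)/(1 + 0.0550) − 1 = 4.0190%
Difference (ex-post − ex-ante) = 1.5157% → 0.0152.

0.0152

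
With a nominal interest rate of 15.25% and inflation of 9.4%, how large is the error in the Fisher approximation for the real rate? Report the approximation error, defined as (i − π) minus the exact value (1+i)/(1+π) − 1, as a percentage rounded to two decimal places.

Approximate: r ≈ 15.250% − 9.400% = 5.8500%
Exact: (1 + 0.1525)/(1 + 0.0940) − 1 = 5.3473%
Error = 5.8500% − 5.3473% = 0.5027% → 0.50%.

0.50%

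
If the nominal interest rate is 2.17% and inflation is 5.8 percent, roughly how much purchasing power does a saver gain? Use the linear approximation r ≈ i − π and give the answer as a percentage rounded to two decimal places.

r ≈ i − π = 2.17% − 5.8% = -3.63%.

-3.63%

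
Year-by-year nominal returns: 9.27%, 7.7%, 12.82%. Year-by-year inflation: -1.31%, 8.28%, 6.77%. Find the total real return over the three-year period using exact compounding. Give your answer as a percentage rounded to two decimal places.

16.37%

Compound the nominal returns: 1.0927 × 1.0770 × 1.1282 = 1.327709.
Compound inflation: 0.9869 × 1.0828 × 1.0677 = 1.140961.
Deflate: 1.327709 / 1.140961 = 1.163676.
Total real return = 1.163676 − 1 → 16.37%.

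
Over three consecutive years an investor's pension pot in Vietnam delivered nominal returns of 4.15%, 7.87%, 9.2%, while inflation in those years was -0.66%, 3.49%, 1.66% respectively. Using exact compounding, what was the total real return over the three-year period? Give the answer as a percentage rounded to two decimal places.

Nominal growth factor = 1.0415 × 1.0787 × 1.0920 = 1.226825
Price-level growth factor = 0.9934 × 1.0349 × 1.0166 = 1.045136
Real growth factor = 1.226825 / 1.045136 = 1.173843
Total real return = 1.173843 − 1 → 17.38%.

17.38%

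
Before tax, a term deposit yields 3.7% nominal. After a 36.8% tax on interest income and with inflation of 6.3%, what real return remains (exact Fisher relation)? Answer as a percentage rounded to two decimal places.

-3.73%

After-tax nominal return = 3.7% × (1 − 0.368) = 2.3384%.
1 + r = 1.023384 / 1.06300 = 0.962732
After-tax real rate = 0.962732 − 1 → -3.73%.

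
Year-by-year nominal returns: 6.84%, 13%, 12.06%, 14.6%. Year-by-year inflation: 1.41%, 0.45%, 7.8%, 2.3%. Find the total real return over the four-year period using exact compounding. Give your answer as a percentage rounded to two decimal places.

Compound the nominal returns: 1.0684 × 1.1300 × 1.1206 × 1.1460 = 1.550414.
Compound inflation: 1.0141 × 1.0045 × 1.0780 × 1.0230 = 1.123376.
Deflate: 1.550414 / 1.123376 = 1.380138.
Total real return = 1.380138 − 1 → 38.01%.

38.01%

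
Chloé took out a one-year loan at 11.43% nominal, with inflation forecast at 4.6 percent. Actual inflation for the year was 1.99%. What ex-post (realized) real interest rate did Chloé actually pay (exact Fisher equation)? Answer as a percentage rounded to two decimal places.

9.26%

Ex-post: (1 + 0.1143)/(1 + 0.0199) − 1 = 9.2558%
So the realized real rate is 9.26%.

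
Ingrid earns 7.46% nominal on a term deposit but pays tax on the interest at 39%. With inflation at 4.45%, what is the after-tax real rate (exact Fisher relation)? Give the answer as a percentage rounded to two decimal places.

0.10%

After-tax nominal return = 7.46% × (1 − 0.39) = 4.5506%.
1 + r = 1.045506 / 1.04450 = 1.000963
After-tax real rate = 1.000963 − 1 → 0.10%.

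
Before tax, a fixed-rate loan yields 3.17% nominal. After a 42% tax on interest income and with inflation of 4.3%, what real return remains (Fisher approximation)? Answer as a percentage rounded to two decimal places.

-2.46%

After-tax nominal return = 3.17% × (1 − 0.42) = 1.8386%.
r ≈ 1.8386% − 4.3% → -2.46%.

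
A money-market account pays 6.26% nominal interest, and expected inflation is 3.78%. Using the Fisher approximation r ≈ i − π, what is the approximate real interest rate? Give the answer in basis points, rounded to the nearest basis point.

248 basis points

r ≈ i − π = 6.26% − 3.78% = 248 basis points.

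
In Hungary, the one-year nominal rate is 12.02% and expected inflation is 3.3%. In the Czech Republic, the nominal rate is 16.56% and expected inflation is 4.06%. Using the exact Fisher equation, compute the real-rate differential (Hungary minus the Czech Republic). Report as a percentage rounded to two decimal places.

-3.57%

Hungary: (1 + 0.1202)/(1 + 0.0330) − 1 = 8.4414%
The Czech Republic: (1 + 0.1656)/(1 + 0.0406) − 1 = 12.0123%
Differential = 8.4414% − 12.0123% = -3.5709% → -3.57%.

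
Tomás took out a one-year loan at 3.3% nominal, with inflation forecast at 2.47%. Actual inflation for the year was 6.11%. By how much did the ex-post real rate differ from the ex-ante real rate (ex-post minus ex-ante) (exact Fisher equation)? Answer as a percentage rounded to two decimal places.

Ex-ante: (1 + 0.0330)/(1 + 0.0247) − 1 = 0.8100%
Ex-post: (1 + 0.0330)/(1 + 0.0611) − 1 = -2.6482%
Difference (ex-post − ex-ante) = -3.4582% → -3.46%.

-3.46%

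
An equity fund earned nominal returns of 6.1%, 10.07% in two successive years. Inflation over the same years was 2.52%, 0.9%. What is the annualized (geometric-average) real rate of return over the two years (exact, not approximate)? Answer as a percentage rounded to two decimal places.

6.25%

Nominal growth factor = 1.0610 × 1.1007 = 1.16784270
Price-level growth factor = 1.0252 × 1.0090 = 1.03442680
Real growth factor = 1.16784270 / 1.03442680 = 1.12897568
Annualized real rate = 1.12897568^(1/2) − 1 = 6.2533% → 6.25%.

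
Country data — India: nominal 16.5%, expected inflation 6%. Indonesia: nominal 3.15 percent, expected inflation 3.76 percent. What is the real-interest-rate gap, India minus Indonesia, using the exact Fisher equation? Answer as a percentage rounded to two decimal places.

India: (1 + 0.1650)/(1 + 0.0600) − 1 = 9.9057%
Indonesia: (1 + 0.0315)/(1 + 0.0376) − 1 = -0.5879%
Differential = 9.9057% − (-0.5879%) = 10.4936% → 10.49%.

10.49%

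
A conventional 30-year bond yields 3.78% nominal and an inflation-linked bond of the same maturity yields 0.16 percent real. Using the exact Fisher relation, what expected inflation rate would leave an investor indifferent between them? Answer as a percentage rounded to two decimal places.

3.61%

(1 + π) = (1 + i)/(1 + r) = 1.03780 / 1.00160 = 1.036142
Break-even inflation = 1.036142 − 1 → 3.61%.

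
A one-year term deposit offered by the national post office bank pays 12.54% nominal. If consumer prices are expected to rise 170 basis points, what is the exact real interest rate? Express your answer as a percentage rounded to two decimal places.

10.66%

By the Fisher relation, 1 + r = (1 + i)/(1 + π).
1 + r = 1.12540 / 1.01700 = 1.106588
r = 1.106588 − 1 = 10.6588%, i.e. 10.66%.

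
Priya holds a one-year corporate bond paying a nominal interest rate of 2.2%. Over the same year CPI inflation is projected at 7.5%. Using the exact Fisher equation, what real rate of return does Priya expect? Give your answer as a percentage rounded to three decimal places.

1 + r = 1.02200 / 1.07500 = 0.950698
r = 0.950698 − 1 = -4.9302%, i.e. -4.930%.

-4.930%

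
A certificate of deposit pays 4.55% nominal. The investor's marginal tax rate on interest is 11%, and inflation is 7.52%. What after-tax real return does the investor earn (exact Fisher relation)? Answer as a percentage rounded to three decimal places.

After-tax nominal return = 4.55% × (1 − 0.11) = 4.0495%.
1 + r = 1.040495 / 1.07520 = 0.967722
After-tax real rate = 0.967722 − 1 → -3.228%.

-3.228%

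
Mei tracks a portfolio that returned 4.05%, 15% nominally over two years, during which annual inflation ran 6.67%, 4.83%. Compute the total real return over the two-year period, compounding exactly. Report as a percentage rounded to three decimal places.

7.007%

Compound the nominal returns: 1.0405 × 1.1500 = 1.196575.
Compound inflation: 1.0667 × 1.0483 = 1.118222.
Deflate: 1.196575 / 1.118222 = 1.070070.
Total real return = 1.070070 − 1 → 7.007%.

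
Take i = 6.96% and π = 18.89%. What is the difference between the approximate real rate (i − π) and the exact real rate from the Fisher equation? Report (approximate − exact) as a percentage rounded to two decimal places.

-1.90%

Approximate: r ≈ 6.960% − 18.890% = -11.9300%
Exact: (1 + 0.0696)/(1 + 0.1889) − 1 = -10.0345%
Error = -11.9300% − (-10.0345%) = -1.8955% → -1.90%.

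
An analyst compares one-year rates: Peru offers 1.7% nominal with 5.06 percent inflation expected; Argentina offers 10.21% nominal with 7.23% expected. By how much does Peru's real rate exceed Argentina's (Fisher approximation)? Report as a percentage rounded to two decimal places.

-6.34%

Peru: 1.7% − 5.06% = -3.360%
Argentina: 10.21% − 7.23% = 2.980%
Differential = -6.340% → -6.34%.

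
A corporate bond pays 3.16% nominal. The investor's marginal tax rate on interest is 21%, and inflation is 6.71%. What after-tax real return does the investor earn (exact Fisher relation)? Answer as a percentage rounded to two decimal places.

-3.95%

After-tax nominal return = 3.16% × (1 − 0.21) = 2.4964%.
1 + r = 1.024964 / 1.06710 = 0.960514
After-tax real rate = 0.960514 − 1 → -3.95%.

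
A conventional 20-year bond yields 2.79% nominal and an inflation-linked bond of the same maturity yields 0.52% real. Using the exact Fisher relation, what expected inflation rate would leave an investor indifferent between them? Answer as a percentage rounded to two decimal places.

(1 + π) = (1 + i)/(1 + r) = 1.02790 / 1.00520 = 1.022583
Break-even inflation = 1.022583 − 1 → 2.26%.

2.26%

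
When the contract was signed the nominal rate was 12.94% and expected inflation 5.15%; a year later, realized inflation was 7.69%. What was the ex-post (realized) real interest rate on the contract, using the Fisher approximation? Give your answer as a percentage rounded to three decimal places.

5.250%

Ex-post: 12.94% − 7.69% = 5.250%
So the realized real rate is 5.250%.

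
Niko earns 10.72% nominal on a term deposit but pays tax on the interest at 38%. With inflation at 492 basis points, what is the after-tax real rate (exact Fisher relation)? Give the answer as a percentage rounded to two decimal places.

After-tax nominal return = 10.72% × (1 − 0.38) = 6.6464%.
1 + r = 1.066464 / 1.04920 = 1.016454
After-tax real rate = 1.016454 − 1 → 1.65%.

1.65%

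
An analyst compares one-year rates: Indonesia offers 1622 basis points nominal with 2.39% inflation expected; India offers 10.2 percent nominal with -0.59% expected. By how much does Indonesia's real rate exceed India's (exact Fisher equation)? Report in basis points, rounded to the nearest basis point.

Indonesia: (1 + 0.1622)/(1 + 0.0239) − 1 = 13.5072%
India: (1 + 0.1020)/(1 − 0.0059) − 1 = 10.8540%
Differential = 13.5072% − 10.8540% = 2.6531% → 265 basis points.

265 basis points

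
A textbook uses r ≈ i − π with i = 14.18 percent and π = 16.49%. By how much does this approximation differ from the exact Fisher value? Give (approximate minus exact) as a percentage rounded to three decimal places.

-0.327%

Approximate: r ≈ 14.180% − 16.490% = -2.3100%
Exact: (1 + 0.1418)/(1 + 0.1649) − 1 = -1.9830%
Error = -2.3100% − (-1.9830%) = -0.3270% → -0.327%.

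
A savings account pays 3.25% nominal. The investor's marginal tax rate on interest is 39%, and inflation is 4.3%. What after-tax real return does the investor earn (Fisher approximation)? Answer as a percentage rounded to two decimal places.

After-tax nominal return = 3.25% × (1 − 0.39) = 1.9825%.
r ≈ 1.9825% − 4.3% → -2.32%.

-2.32%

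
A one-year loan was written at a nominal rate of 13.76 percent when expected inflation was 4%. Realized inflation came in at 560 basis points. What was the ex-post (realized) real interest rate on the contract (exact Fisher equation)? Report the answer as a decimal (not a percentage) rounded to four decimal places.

Ex-post: (1 + 0.1376)/(1 + 0.0560) − 1 = 7.7273%
So the realized real rate is 0.0773.

0.0773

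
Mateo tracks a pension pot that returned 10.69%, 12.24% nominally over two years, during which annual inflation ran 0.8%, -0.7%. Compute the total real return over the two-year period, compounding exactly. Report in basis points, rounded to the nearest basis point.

2412 basis points

Nominal growth factor = 1.1069 × 1.1224 = 1.242385
Price-level growth factor = 1.0080 × 0.9930 = 1.000944
Real growth factor = 1.242385 / 1.000944 = 1.241213
Total real return = 1.241213 − 1 → 2412 basis points.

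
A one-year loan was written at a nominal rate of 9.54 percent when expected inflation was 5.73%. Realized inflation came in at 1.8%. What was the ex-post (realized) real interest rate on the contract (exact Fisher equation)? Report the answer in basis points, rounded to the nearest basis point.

Ex-post: (1 + 0.0954)/(1 + 0.0180) − 1 = 7.6031%
So the realized real rate is 760 basis points.

760 basis points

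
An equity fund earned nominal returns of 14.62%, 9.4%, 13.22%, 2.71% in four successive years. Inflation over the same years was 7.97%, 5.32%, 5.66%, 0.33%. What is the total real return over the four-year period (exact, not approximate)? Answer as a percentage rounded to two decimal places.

20.96%

Nominal growth factor = 1.1462 × 1.0940 × 1.1322 × 1.0271 = 1.458188
Price-level growth factor = 1.0797 × 1.0532 × 1.0566 × 1.0033 = 1.205467
Real growth factor = 1.458188 / 1.205467 = 1.209646
Total real return = 1.209646 − 1 → 20.96%.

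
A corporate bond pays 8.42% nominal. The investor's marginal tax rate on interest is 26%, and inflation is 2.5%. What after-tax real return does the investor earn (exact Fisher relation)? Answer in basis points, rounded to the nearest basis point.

364 basis points

After-tax nominal return = 8.42% × (1 − 0.26) = 6.2308%.
1 + r = 1.062308 / 1.02500 = 1.036398
After-tax real rate = 1.036398 − 1 → 364 basis points.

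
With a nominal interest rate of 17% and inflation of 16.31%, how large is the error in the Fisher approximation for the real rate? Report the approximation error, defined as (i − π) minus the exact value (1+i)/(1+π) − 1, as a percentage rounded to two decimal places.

0.10%

Approximate: r ≈ 17.000% − 16.310% = 0.6900%
Exact: (1 + 0.1700)/(1 + 0.1631) − 1 = 0.5932%
Error = 0.6900% − 0.5932% = 0.0968% → 0.10%.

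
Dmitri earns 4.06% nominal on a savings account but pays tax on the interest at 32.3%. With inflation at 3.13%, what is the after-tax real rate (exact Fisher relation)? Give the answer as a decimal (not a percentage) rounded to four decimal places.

After-tax nominal return = 4.06% × (1 − 0.323) = 2.74862%.
1 + r = 1.0274862 / 1.03130 = 0.996302
After-tax real rate = 0.996302 − 1 → -0.0037.

-0.0037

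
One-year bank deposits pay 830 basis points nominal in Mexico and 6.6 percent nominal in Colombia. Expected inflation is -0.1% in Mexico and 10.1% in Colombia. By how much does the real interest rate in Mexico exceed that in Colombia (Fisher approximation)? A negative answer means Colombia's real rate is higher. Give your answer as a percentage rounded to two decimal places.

11.90%

Mexico: 8.3% − (-0.1%) = 8.400%
Colombia: 6.6% − 10.1% = -3.500%
Differential = 11.900% → 11.90%.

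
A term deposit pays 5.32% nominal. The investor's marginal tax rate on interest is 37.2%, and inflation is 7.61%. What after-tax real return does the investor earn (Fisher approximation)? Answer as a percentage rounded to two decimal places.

-4.27%

After-tax nominal return = 5.32% × (1 − 0.372) = 3.34096%.
r ≈ 3.34096% − 7.61% → -4.27%.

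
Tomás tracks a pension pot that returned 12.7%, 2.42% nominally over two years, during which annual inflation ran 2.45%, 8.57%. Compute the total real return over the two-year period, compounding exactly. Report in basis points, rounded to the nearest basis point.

377 basis points

Nominal growth factor = 1.1270 × 1.0242 = 1.154273
Price-level growth factor = 1.0245 × 1.0857 = 1.112300
Real growth factor = 1.154273 / 1.112300 = 1.037736
Total real return = 1.037736 − 1 → 377 basis points.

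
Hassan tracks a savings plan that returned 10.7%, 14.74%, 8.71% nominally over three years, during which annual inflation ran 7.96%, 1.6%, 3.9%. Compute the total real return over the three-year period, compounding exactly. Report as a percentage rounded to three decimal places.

Compound the nominal returns: 1.1070 × 1.1474 × 1.0871 = 1.380804.
Compound inflation: 1.0796 × 1.0160 × 1.0390 = 1.139652.
Deflate: 1.380804 / 1.139652 = 1.211602.
Total real return = 1.211602 − 1 → 21.160%.

21.160%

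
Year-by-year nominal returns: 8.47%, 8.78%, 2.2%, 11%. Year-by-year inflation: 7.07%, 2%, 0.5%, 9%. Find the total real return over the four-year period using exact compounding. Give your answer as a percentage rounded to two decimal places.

Nominal growth factor = 1.0847 × 1.0878 × 1.0220 × 1.1100 = 1.3385437
Price-level growth factor = 1.0707 × 1.0200 × 1.0050 × 1.0900 = 1.1963563
Real growth factor = 1.3385437 / 1.1963563 = 1.1188504
Total real return = 1.1188504 − 1 → 11.89%.

11.89%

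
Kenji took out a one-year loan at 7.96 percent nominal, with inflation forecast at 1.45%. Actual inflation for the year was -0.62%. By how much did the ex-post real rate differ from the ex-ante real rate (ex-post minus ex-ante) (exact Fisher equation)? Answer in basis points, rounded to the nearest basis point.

222 basis points

Ex-ante: (1 + 0.0796)/(1 + 0.0145) − 1 = 6.4170%
Ex-post: (1 + 0.0796)/(1 − 0.0062) − 1 = 8.6335%
Difference (ex-post − ex-ante) = 2.2166% → 222 basis points.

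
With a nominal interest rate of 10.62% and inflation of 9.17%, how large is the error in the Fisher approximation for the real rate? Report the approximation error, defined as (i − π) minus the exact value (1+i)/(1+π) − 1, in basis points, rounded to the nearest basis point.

Approximate: r ≈ 10.620% − 9.170% = 1.4500%
Exact: (1 + 0.1062)/(1 + 0.0917) − 1 = 1.3282%
Error = 1.4500% − 1.3282% = 0.1218% → 12 basis points.

12 basis points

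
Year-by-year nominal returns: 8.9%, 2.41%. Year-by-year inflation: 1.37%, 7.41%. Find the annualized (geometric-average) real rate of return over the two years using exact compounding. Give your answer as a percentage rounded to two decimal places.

1.21%

Compound the nominal returns: 1.0890 × 1.0241 = 1.11524490.
Compound inflation: 1.0137 × 1.0741 = 1.08881517.
Deflate: 1.11524490 / 1.08881517 = 1.02427384.
Annualized real rate = 1.02427384^(1/2) − 1 = 1.2064% → 1.21%.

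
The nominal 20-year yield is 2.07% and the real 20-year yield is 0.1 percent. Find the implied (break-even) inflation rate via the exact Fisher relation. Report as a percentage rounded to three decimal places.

1.968%

(1 + π) = (1 + i)/(1 + r) = 1.02070 / 1.00100 = 1.019680
Break-even inflation = 1.019680 − 1 → 1.968%.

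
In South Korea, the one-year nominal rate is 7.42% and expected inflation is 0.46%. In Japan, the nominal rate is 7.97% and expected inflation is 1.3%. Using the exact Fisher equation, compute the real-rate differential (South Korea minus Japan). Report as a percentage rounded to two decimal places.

South Korea: (1 + 0.0742)/(1 + 0.0046) − 1 = 6.9281%
Japan: (1 + 0.0797)/(1 + 0.0130) − 1 = 6.5844%
Differential = 6.9281% − 6.5844% = 0.3437% → 0.34%.

0.34%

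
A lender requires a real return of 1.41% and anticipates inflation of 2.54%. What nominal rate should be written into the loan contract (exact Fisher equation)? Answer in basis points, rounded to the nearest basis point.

(1 + i) = (1 + r)(1 + π) = 1.01410 × 1.02540 = 1.03985814
i = 1.03985814 − 1, so the required nominal rate is 399 basis points.

399 basis points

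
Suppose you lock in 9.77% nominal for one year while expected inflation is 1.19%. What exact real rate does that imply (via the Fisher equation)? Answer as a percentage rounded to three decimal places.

8.479%

By the Fisher equation, 1 + r = (1 + i)/(1 + π).
1 + r = 1.09770 / 1.01190 = 1.084791
r = 1.084791 − 1 = 8.4791%, i.e. 8.479%.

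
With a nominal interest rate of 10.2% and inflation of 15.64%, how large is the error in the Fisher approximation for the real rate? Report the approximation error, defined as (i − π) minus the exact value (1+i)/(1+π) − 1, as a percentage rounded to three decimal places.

Approximate: r ≈ 10.200% − 15.640% = -5.4400%
Exact: (1 + 0.1020)/(1 + 0.1564) − 1 = -4.7043%
Error = -5.4400% − (-4.7043%) = -0.7357% → -0.736%.

-0.736%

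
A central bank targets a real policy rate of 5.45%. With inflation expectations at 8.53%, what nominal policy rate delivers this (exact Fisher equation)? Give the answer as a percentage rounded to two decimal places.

14.44%

(1 + i) = (1 + r)(1 + π) = 1.05450 × 1.08530 = 1.14444885
i = 1.14444885 − 1, so the required nominal rate is 14.44%.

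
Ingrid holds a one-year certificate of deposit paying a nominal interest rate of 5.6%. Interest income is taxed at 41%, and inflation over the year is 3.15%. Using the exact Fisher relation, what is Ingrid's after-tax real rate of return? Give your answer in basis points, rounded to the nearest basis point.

After-tax nominal return = 5.6% × (1 − 0.41) = 3.3040%.
1 + r = 1.03304 / 1.03150 = 1.001493
After-tax real rate = 1.001493 − 1 → 15 basis points.

15 basis points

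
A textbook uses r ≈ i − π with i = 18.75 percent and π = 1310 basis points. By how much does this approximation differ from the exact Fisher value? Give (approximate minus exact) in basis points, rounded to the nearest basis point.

65 basis points

Approximate: r ≈ 18.750% − 13.100% = 5.6500%
Exact: (1 + 0.1875)/(1 + 0.1310) − 1 = 4.9956%
Error = 5.6500% − 4.9956% = 0.6544% → 65 basis points.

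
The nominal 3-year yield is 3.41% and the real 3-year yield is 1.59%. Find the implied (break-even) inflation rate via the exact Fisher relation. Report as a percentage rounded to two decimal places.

(1 + π) = (1 + i)/(1 + r) = 1.03410 / 1.01590 = 1.017915
Break-even inflation = 1.017915 − 1 → 1.79%.

1.79%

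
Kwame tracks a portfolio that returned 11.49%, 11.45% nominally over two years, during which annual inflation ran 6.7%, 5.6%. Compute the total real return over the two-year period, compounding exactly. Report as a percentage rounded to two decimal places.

Nominal growth factor = 1.1149 × 1.1145 = 1.242556
Price-level growth factor = 1.0670 × 1.0560 = 1.126752
Real growth factor = 1.242556 / 1.126752 = 1.102777
Total real return = 1.102777 − 1 → 10.28%.

10.28%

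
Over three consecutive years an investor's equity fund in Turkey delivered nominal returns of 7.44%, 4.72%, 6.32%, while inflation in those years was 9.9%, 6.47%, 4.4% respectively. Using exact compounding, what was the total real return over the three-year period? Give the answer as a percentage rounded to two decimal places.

Nominal growth factor = 1.0744 × 1.0472 × 1.0632 = 1.196219
Price-level growth factor = 1.0990 × 1.0647 × 1.0440 = 1.221590
Real growth factor = 1.196219 / 1.221590 = 0.979231
Total real return = 0.979231 − 1 → -2.08%.

-2.08%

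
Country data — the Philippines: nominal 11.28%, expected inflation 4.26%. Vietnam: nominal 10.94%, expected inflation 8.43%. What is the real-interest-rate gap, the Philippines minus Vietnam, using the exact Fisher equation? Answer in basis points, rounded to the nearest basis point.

The Philippines: (1 + 0.1128)/(1 + 0.0426) − 1 = 6.7332%
Vietnam: (1 + 0.1094)/(1 + 0.0843) − 1 = 2.3149%
Differential = 6.7332% − 2.3149% = 4.4183% → 442 basis points.

442 basis points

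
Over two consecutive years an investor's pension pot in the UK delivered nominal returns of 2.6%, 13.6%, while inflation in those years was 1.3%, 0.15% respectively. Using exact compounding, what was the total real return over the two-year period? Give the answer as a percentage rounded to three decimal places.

14.886%

Compound the nominal returns: 1.0260 × 1.1360 = 1.1655360.
Compound inflation: 1.0130 × 1.0015 = 1.0145195.
Deflate: 1.1655360 / 1.0145195 = 1.1488552.
Total real return = 1.1488552 − 1 → 14.886%.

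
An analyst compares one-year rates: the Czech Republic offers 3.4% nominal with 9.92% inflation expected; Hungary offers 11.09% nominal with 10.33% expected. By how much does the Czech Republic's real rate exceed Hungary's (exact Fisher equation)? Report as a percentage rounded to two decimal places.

The Czech Republic: (1 + 0.0340)/(1 + 0.0992) − 1 = -5.9316%
Hungary: (1 + 0.1109)/(1 + 0.1033) − 1 = 0.6888%
Differential = -5.9316% − 0.6888% = -6.6204% → -6.62%.

-6.62%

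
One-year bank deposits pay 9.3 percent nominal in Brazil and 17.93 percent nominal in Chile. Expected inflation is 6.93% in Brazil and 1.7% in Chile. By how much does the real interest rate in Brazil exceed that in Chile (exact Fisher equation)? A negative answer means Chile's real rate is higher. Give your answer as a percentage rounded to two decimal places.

Brazil: (1 + 0.0930)/(1 + 0.0693) − 1 = 2.2164%
Chile: (1 + 0.1793)/(1 + 0.0170) − 1 = 15.9587%
Differential = 2.2164% − 15.9587% = -13.7423% → -13.74%.

-13.74%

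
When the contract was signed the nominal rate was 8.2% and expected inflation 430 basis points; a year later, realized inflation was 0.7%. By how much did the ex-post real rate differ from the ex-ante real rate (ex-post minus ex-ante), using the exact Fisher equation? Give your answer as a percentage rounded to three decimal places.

3.709%

Ex-ante: (1 + 0.0820)/(1 + 0.0430) − 1 = 3.7392%
Ex-post: (1 + 0.0820)/(1 + 0.0070) − 1 = 7.4479%
Difference (ex-post − ex-ante) = 3.7087% → 3.709%.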